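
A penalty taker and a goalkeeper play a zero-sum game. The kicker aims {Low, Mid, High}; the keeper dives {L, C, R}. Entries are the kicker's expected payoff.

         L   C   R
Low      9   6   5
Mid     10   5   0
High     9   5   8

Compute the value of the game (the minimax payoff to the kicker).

Row minima: Low → 5, Mid → 0, High → 5; maximin = 5.
Column maxima: L → 10, C → 6, R → 8; minimax = 6.
5 ≠ 6, so there is no saddle point; optimal play is mixed.
L is strictly dominated by C (it gives the kicker strictly more in every row), so the keeper never plays it.
With L eliminated, Mid is strictly dominated by Low (Low gives the kicker strictly more in every remaining column), so the kicker never plays it.
On the remaining 2×2 (Low, High vs C, R):
Let the kicker play Low with probability p. Expected payoff against C: 6p + 5(1−p) = p + 5; against R: 5p + 8(1−p) = −3p + 8.
Setting these equal: p + 5 = −3p + 8 ⇒ 4p = 3 ⇒ p = 3/4, and the value is (1)·(3/4) + 5 = 23/4.
For the keeper: with q = P(C), equating Low's and High's payoffs gives q + 5 = −3q + 8 ⇒ q = 3/4.

23/4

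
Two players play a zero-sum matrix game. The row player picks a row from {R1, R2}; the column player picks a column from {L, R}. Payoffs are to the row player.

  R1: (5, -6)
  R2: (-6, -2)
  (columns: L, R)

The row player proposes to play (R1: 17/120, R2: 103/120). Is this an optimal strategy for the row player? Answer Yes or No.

No

Against L this mix gives (17/120)·5 + (103/120)·(-6) = -533/120.
Against R this mix gives (17/120)·(-6) + (103/120)·(-2) = -77/30.
The column player will play L, holding the row player to -533/120. Shifting weight toward the row that does better against L would raise this floor (the equalizing mix achieves -46/15 against both L and R), so the proposed strategy is not optimal.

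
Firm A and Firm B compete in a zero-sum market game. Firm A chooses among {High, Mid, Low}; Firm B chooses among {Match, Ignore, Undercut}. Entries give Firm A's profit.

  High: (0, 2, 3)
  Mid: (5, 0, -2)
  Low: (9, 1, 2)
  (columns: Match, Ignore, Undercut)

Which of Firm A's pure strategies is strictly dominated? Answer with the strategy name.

Mid

Low gives a strictly higher payoff than Mid against every column: 9 > 5, 1 > 0, 2 > -2.
So Mid is strictly dominated and Firm A never plays it.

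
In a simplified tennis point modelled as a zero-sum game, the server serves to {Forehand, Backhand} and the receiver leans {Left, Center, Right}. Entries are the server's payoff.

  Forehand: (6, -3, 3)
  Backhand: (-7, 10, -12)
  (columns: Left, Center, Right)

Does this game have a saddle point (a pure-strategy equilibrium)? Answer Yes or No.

No

Row minima: Forehand → -3, Backhand → -12; maximin = -3.
Column maxima: Left → 6, Center → 10, Right → 3; minimax = 3.
-3 ≠ 3, so no pure-strategy equilibrium exists.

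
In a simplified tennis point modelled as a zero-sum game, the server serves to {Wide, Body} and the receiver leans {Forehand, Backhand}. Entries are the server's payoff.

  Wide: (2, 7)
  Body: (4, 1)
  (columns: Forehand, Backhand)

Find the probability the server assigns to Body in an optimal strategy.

5/8

Row minima: Wide → 2, Body → 1; maximin = 2.
Column maxima: Forehand → 4, Backhand → 7; minimax = 4.
2 ≠ 4, so there is no saddle point; optimal play is mixed.
Let the server play Wide with probability p. Expected payoff against Forehand: 2p + 4(1−p) = −2p + 4; against Backhand: 7p + 1(1−p) = 6p + 1.
Setting these equal: −2p + 4 = 6p + 1 ⇒ −8p = -3 ⇒ p = 3/8, and the value is (-2)·(3/8) + 4 = 13/4.
For the receiver: with q = P(Forehand), equating Wide's and Body's payoffs gives −5q + 7 = 3q + 1 ⇒ q = 3/4.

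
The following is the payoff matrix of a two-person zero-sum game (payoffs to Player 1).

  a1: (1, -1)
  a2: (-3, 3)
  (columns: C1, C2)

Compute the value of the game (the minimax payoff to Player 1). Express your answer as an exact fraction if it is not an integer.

0

Row minima: a1 → -1, a2 → -3; maximin = -1.
Column maxima: C1 → 1, C2 → 3; minimax = 1.
-1 ≠ 1, so there is no saddle point; optimal play is mixed.
Let Player 1 play a1 with probability p. Expected payoff against C1: 1p + (-3)(1−p) = 4p − 3; against C2: (-1)p + 3(1−p) = −4p + 3.
Setting these equal: 4p − 3 = −4p + 3 ⇒ 8p = 6 ⇒ p = 3/4, and the value is (4)·(3/4) − 3 = 0.
For Player 2: with q = P(C1), equating a1's and a2's payoffs gives 2q − 1 = −6q + 3 ⇒ q = 1/2.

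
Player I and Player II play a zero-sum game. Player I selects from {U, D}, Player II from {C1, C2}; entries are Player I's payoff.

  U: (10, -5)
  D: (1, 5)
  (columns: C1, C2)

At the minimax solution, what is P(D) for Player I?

Row minima: U → -5, D → 1; maximin = 1.
Column maxima: C1 → 10, C2 → 5; minimax = 5.
1 ≠ 5, so there is no saddle point; optimal play is mixed.
Let Player I play U with probability p. Expected payoff against C1: 10p + 1(1−p) = 9p + 1; against C2: (-5)p + 5(1−p) = −10p + 5.
Setting these equal: 9p + 1 = −10p + 5 ⇒ 19p = 4 ⇒ p = 4/19, and the value is (9)·(4/19) + 1 = 55/19.
For Player II: with q = P(C1), equating U's and D's payoffs gives 15q − 5 = −4q + 5 ⇒ q = 10/19.

15/19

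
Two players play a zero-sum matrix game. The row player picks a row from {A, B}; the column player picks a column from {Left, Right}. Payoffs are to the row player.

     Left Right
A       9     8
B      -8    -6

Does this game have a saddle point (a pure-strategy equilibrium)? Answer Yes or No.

Row minima: A → 8, B → -8; maximin = 8.
Column maxima: Left → 9, Right → 8; minimax = 8.
maximin = minimax = 8, so a saddle point exists.

Yes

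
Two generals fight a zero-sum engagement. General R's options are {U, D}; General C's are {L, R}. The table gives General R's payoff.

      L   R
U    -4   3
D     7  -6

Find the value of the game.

Row minima: U → -4, D → -6; maximin = -4.
Column maxima: L → 7, R → 3; minimax = 3.
-4 ≠ 3, so there is no saddle point; optimal play is mixed.
Let General R play U with probability p. Expected payoff against L: (-4)p + 7(1−p) = −11p + 7; against R: 3p + (-6)(1−p) = 9p − 6.
Setting these equal: −11p + 7 = 9p − 6 ⇒ −20p = -13 ⇒ p = 13/20, and the value is (-11)·(13/20) + 7 = -3/20.
For General C: with q = P(L), equating U's and D's payoffs gives −7q + 3 = 13q − 6 ⇒ q = 9/20.

-3/20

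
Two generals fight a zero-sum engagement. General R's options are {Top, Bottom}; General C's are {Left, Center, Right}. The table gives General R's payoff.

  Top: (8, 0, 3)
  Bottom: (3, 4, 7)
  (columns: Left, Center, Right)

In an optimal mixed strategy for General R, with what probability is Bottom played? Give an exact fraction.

Row minima: Top → 0, Bottom → 3; maximin = 3.
Column maxima: Left → 8, Center → 4, Right → 7; minimax = 4.
3 ≠ 4, so there is no saddle point; optimal play is mixed.
Right is strictly dominated by Center (it gives General R strictly more in every row), so General C never plays it.
On the remaining 2×2 (Top, Bottom vs Left, Center):
Let General R play Top with probability p. Expected payoff against Left: 8p + 3(1−p) = 5p + 3; against Center: 0p + 4(1−p) = −4p + 4.
Setting these equal: 5p + 3 = −4p + 4 ⇒ 9p = 1 ⇒ p = 1/9, and the value is (5)·(1/9) + 3 = 32/9.
For General C: with q = P(Left), equating Top's and Bottom's payoffs gives 8q = −q + 4 ⇒ q = 4/9.

8/9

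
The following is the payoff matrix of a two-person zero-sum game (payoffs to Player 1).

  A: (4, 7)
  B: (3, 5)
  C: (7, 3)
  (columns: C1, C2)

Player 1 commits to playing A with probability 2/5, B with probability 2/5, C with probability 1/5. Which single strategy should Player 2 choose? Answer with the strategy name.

If Player 2 plays C1, Player 1's expected payoff is (2/5)·4 + (2/5)·3 + (1/5)·7 = 21/5.
If Player 2 plays C2, Player 1's expected payoff is (2/5)·7 + (2/5)·5 + (1/5)·3 = 27/5.
Player 2 minimizes Player 1's payoff; the smallest is 21/5, so the best response is C1.

C1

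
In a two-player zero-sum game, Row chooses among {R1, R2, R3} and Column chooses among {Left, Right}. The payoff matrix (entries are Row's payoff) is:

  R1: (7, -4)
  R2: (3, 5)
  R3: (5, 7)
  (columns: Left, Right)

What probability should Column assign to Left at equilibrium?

11/13

Row minima: R1 → -4, R2 → 3, R3 → 5; maximin = 5.
Column maxima: Left → 7, Right → 7; minimax = 7.
5 ≠ 7, so there is no saddle point; optimal play is mixed.
R2 is strictly dominated by R3, so Row never plays it.
On the remaining 2×2 (R1, R3 vs Left, Right):
Let Row play R1 with probability p. Expected payoff against Left: 7p + 5(1−p) = 2p + 5; against Right: (-4)p + 7(1−p) = −11p + 7.
Setting these equal: 2p + 5 = −11p + 7 ⇒ 13p = 2 ⇒ p = 2/13, and the value is (2)·(2/13) + 5 = 69/13.
For Column: with q = P(Left), equating R1's and R3's payoffs gives 11q − 4 = −2q + 7 ⇒ q = 11/13.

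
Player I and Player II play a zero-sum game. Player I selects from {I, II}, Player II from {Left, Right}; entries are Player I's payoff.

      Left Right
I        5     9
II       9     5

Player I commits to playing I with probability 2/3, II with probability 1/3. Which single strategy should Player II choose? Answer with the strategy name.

Left

If Player II plays Left, Player I's expected payoff is (2/3)·5 + (1/3)·9 = 19/3.
If Player II plays Right, Player I's expected payoff is (2/3)·9 + (1/3)·5 = 23/3.
Player II minimizes Player I's payoff; the smallest is 19/3, so the best response is Left.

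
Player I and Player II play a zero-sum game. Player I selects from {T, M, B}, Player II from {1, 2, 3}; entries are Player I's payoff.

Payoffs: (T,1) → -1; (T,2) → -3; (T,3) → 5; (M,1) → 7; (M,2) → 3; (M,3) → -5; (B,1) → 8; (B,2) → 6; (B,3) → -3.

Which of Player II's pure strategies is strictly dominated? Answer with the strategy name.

2 holds Player I's payoff strictly below 1 in every row: -3 < -1, 3 < 7, 6 < 8.
So 1 is strictly dominated for Player II.

1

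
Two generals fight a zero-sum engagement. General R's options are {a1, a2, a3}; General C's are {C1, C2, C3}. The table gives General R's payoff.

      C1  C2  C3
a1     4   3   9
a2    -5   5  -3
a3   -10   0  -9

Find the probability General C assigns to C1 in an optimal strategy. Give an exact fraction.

2/11

Row minima: a1 → 3, a2 → -5, a3 → -10; maximin = 3.
Column maxima: C1 → 4, C2 → 5, C3 → 9; minimax = 4.
3 ≠ 4, so there is no saddle point; optimal play is mixed.
a3 is strictly dominated by a1, so General R never plays it.
C3 is strictly dominated by C1 (it gives General R strictly more in every row), so General C never plays it.
On the remaining 2×2 (a1, a2 vs C1, C2):
Let General R play a1 with probability p. Expected payoff against C1: 4p + (-5)(1−p) = 9p − 5; against C2: 3p + 5(1−p) = −2p + 5.
Setting these equal: 9p − 5 = −2p + 5 ⇒ 11p = 10 ⇒ p = 10/11, and the value is (9)·(10/11) − 5 = 35/11.
For General C: with q = P(C1), equating a1's and a2's payoffs gives q + 3 = −10q + 5 ⇒ q = 2/11.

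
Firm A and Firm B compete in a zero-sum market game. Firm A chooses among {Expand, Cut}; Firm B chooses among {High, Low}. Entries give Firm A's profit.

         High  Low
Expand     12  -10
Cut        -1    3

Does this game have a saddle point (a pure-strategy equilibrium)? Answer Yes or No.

No

Row minima: Expand → -10, Cut → -1; maximin = -1.
Column maxima: High → 12, Low → 3; minimax = 3.
-1 ≠ 3, so no pure-strategy equilibrium exists.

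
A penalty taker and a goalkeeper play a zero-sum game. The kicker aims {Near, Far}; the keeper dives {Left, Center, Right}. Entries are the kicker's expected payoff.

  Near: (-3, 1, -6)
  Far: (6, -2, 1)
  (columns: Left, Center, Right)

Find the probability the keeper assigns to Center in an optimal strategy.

Row minima: Near → -6, Far → -2; maximin = -2.
Column maxima: Left → 6, Center → 1, Right → 1; minimax = 1.
-2 ≠ 1, so there is no saddle point; optimal play is mixed.
Left is strictly dominated by Right (it gives the kicker strictly more in every row), so the keeper never plays it.
On the remaining 2×2 (Near, Far vs Center, Right):
Let the kicker play Near with probability p. Expected payoff against Center: 1p + (-2)(1−p) = 3p − 2; against Right: (-6)p + 1(1−p) = −7p + 1.
Setting these equal: 3p − 2 = −7p + 1 ⇒ 10p = 3 ⇒ p = 3/10, and the value is (3)·(3/10) − 2 = -11/10.
For the keeper: with q = P(Center), equating Near's and Far's payoffs gives 7q − 6 = −3q + 1 ⇒ q = 7/10.

7/10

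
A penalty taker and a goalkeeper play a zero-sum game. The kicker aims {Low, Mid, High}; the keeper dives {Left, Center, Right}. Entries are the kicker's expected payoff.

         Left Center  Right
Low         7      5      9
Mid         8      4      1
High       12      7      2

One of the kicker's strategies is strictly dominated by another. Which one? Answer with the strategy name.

Mid

High gives a strictly higher payoff than Mid against every column: 12 > 8, 7 > 4, 2 > 1.
So Mid is strictly dominated and the kicker never plays it.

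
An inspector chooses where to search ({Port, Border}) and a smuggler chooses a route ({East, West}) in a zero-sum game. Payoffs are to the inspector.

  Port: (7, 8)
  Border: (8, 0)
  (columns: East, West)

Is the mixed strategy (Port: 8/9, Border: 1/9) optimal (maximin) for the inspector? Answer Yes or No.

Yes

Against East this mix gives (8/9)·7 + (1/9)·8 = 64/9.
Against West this mix gives (8/9)·8 + (1/9)·0 = 64/9.
All of the smuggler's active replies (East, West) yield 64/9, and no column does worse for the inspector. The mix makes the smuggler indifferent and guarantees 64/9, so it is optimal.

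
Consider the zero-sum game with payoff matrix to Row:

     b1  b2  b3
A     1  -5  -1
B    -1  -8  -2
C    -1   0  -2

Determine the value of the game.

-5/3

Row minima: A → -5, B → -8, C → -2; maximin = -2.
Column maxima: b1 → 1, b2 → 0, b3 → -1; minimax = -1.
-2 ≠ -1, so there is no saddle point; optimal play is mixed.
B is strictly dominated by A, so Row never plays it.
b1 is strictly dominated by b3 (it gives Row strictly more in every row), so Column never plays it.
On the remaining 2×2 (A, C vs b2, b3):
Let Row play A with probability p. Expected payoff against b2: (-5)p + 0(1−p) = −5p; against b3: (-1)p + (-2)(1−p) = p − 2.
Setting these equal: −5p = p − 2 ⇒ −6p = -2 ⇒ p = 1/3, and the value is (-5)·(1/3) = -5/3.
For Column: with q = P(b2), equating A's and C's payoffs gives −4q − 1 = 2q − 2 ⇒ q = 1/6.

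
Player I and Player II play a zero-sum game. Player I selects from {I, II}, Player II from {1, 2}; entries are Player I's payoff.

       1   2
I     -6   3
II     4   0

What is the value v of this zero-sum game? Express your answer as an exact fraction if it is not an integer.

12/13

Row minima: I → -6, II → 0; maximin = 0.
Column maxima: 1 → 4, 2 → 3; minimax = 3.
0 ≠ 3, so there is no saddle point; optimal play is mixed.
Let Player I play I with probability p. Expected payoff against 1: (-6)p + 4(1−p) = −10p + 4; against 2: 3p + 0(1−p) = 3p.
Setting these equal: −10p + 4 = 3p ⇒ −13p = -4 ⇒ p = 4/13, and the value is (-10)·(4/13) + 4 = 12/13.
For Player II: with q = P(1), equating I's and II's payoffs gives −9q + 3 = 4q ⇒ q = 3/13.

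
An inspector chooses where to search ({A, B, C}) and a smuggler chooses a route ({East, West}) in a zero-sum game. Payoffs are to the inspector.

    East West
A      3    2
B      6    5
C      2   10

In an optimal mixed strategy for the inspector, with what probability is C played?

1/9

Row minima: A → 2, B → 5, C → 2; maximin = 5.
Column maxima: East → 6, West → 10; minimax = 6.
5 ≠ 6, so there is no saddle point; optimal play is mixed.
A is strictly dominated by B, so the inspector never plays it.
On the remaining 2×2 (B, C vs East, West):
Let the inspector play B with probability p. Expected payoff against East: 6p + 2(1−p) = 4p + 2; against West: 5p + 10(1−p) = −5p + 10.
Setting these equal: 4p + 2 = −5p + 10 ⇒ 9p = 8 ⇒ p = 8/9, and the value is (4)·(8/9) + 2 = 50/9.
For the smuggler: with q = P(East), equating B's and C's payoffs gives q + 5 = −8q + 10 ⇒ q = 5/9.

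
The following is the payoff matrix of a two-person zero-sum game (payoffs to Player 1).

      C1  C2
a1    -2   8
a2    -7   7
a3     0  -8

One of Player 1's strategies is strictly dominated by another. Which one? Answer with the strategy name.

a1 gives a strictly higher payoff than a2 against every column: -2 > -7, 8 > 7.
So a2 is strictly dominated and Player 1 never plays it.

a2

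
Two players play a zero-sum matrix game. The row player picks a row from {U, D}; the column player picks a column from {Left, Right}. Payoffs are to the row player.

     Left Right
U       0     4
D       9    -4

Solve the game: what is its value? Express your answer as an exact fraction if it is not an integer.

Row minima: U → 0, D → -4; maximin = 0.
Column maxima: Left → 9, Right → 4; minimax = 4.
0 ≠ 4, so there is no saddle point; optimal play is mixed.
Let the row player play U with probability p. Expected payoff against Left: 0p + 9(1−p) = −9p + 9; against Right: 4p + (-4)(1−p) = 8p − 4.
Setting these equal: −9p + 9 = 8p − 4 ⇒ −17p = -13 ⇒ p = 13/17, and the value is (-9)·(13/17) + 9 = 36/17.
For the column player: with q = P(Left), equating U's and D's payoffs gives −4q + 4 = 13q − 4 ⇒ q = 8/17.

36/17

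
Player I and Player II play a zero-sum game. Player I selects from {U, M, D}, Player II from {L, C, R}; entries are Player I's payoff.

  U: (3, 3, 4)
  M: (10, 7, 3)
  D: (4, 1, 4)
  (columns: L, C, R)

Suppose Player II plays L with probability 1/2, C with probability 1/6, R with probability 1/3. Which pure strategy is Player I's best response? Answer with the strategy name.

Expected payoff of U: (1/2)·3 + (1/6)·3 + (1/3)·4 = 10/3.
Expected payoff of M: (1/2)·10 + (1/6)·7 + (1/3)·3 = 43/6.
Expected payoff of D: (1/2)·4 + (1/6)·1 + (1/3)·4 = 7/2.
The largest is 43/6, so Player I's best response is M.

M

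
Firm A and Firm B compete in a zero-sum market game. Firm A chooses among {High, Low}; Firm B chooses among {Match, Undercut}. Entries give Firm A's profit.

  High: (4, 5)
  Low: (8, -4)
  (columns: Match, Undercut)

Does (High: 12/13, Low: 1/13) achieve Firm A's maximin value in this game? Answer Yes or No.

Yes

Against Match this mix gives (12/13)·4 + (1/13)·8 = 56/13.
Against Undercut this mix gives (12/13)·5 + (1/13)·(-4) = 56/13.
All of Firm B's active replies (Match, Undercut) yield 56/13, and no column does worse for Firm A. The mix makes Firm B indifferent and guarantees 56/13, so it is optimal.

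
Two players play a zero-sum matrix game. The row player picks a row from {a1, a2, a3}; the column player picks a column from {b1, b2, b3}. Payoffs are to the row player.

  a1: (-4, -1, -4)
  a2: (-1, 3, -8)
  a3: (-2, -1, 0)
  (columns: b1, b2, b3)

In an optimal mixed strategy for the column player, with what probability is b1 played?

Row minima: a1 → -4, a2 → -8, a3 → -2; maximin = -2.
Column maxima: b1 → -1, b2 → 3, b3 → 0; minimax = -1.
-2 ≠ -1, so there is no saddle point; optimal play is mixed.
b2 is strictly dominated by b1 (it gives the row player strictly more in every row), so the column player never plays it.
With b2 eliminated, a1 is strictly dominated by a3 (a3 gives the row player strictly more in every remaining column), so the row player never plays it.
On the remaining 2×2 (a2, a3 vs b1, b3):
Let the row player play a2 with probability p. Expected payoff against b1: (-1)p + (-2)(1−p) = p − 2; against b3: (-8)p + 0(1−p) = −8p.
Setting these equal: p − 2 = −8p ⇒ 9p = 2 ⇒ p = 2/9, and the value is (1)·(2/9) − 2 = -16/9.
For the column player: with q = P(b1), equating a2's and a3's payoffs gives 7q − 8 = −2q ⇒ q = 8/9.

8/9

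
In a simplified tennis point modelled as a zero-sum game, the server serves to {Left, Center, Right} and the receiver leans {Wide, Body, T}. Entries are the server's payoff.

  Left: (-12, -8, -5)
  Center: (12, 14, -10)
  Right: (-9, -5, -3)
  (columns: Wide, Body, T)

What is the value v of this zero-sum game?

-9/2

Row minima: Left → -12, Center → -10, Right → -9; maximin = -9.
Column maxima: Wide → 12, Body → 14, T → -3; minimax = -3.
-9 ≠ -3, so there is no saddle point; optimal play is mixed.
Left is strictly dominated by Right, so the server never plays it.
Body is strictly dominated by Wide (it gives the server strictly more in every row), so the receiver never plays it.
On the remaining 2×2 (Center, Right vs Wide, T):
Let the server play Center with probability p. Expected payoff against Wide: 12p + (-9)(1−p) = 21p − 9; against T: (-10)p + (-3)(1−p) = −7p − 3.
Setting these equal: 21p − 9 = −7p − 3 ⇒ 28p = 6 ⇒ p = 3/14, and the value is (21)·(3/14) − 9 = -9/2.
For the receiver: with q = P(Wide), equating Center's and Right's payoffs gives 22q − 10 = −6q − 3 ⇒ q = 1/4.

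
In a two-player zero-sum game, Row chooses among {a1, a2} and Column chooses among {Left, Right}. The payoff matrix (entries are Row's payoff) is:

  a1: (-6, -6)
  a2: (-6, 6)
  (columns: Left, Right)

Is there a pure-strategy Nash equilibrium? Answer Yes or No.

Yes

Row minima: a1 → -6, a2 → -6; maximin = -6.
Column maxima: Left → -6, Right → 6; minimax = -6.
maximin = minimax = -6, so a saddle point exists.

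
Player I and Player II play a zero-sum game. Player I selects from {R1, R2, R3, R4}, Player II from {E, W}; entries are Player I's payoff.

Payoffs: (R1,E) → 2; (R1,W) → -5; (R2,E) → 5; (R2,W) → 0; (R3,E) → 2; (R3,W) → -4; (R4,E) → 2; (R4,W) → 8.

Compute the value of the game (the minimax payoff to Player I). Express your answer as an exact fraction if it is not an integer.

Row minima: R1 → -5, R2 → 0, R3 → -4, R4 → 2; maximin = 2.
Column maxima: E → 5, W → 8; minimax = 5.
2 ≠ 5, so there is no saddle point; optimal play is mixed.
R1 is strictly dominated by R2, so Player I never plays it.
R3 is strictly dominated by R2, so Player I never plays it.
On the remaining 2×2 (R2, R4 vs E, W):
Let Player I play R2 with probability p. Expected payoff against E: 5p + 2(1−p) = 3p + 2; against W: 0p + 8(1−p) = −8p + 8.
Setting these equal: 3p + 2 = −8p + 8 ⇒ 11p = 6 ⇒ p = 6/11, and the value is (3)·(6/11) + 2 = 40/11.
For Player II: with q = P(E), equating R2's and R4's payoffs gives 5q = −6q + 8 ⇒ q = 8/11.

40/11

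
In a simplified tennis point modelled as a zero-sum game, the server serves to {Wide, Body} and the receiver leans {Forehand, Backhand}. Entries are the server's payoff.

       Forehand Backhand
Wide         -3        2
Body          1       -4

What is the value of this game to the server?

Row minima: Wide → -3, Body → -4; maximin = -3.
Column maxima: Forehand → 1, Backhand → 2; minimax = 1.
-3 ≠ 1, so there is no saddle point; optimal play is mixed.
Let the server play Wide with probability p. Expected payoff against Forehand: (-3)p + 1(1−p) = −4p + 1; against Backhand: 2p + (-4)(1−p) = 6p − 4.
Setting these equal: −4p + 1 = 6p − 4 ⇒ −10p = -5 ⇒ p = 1/2, and the value is (-4)·(1/2) + 1 = -1.
For the receiver: with q = P(Forehand), equating Wide's and Body's payoffs gives −5q + 2 = 5q − 4 ⇒ q = 3/5.

-1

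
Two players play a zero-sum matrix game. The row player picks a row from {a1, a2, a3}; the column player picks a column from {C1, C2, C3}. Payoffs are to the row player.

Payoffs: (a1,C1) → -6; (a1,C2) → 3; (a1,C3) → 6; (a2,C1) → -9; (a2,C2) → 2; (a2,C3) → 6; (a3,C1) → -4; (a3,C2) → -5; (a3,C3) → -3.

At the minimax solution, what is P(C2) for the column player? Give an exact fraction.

1/5

Row minima: a1 → -6, a2 → -9, a3 → -5; maximin = -5.
Column maxima: C1 → -4, C2 → 3, C3 → 6; minimax = -4.
-5 ≠ -4, so there is no saddle point; optimal play is mixed.
C3 is strictly dominated by C1 (it gives the row player strictly more in every row), so the column player never plays it.
With C3 eliminated, a2 is strictly dominated by a1 (a1 gives the row player strictly more in every remaining column), so the row player never plays it.
On the remaining 2×2 (a1, a3 vs C1, C2):
Let the row player play a1 with probability p. Expected payoff against C1: (-6)p + (-4)(1−p) = −2p − 4; against C2: 3p + (-5)(1−p) = 8p − 5.
Setting these equal: −2p − 4 = 8p − 5 ⇒ −10p = -1 ⇒ p = 1/10, and the value is (-2)·(1/10) − 4 = -21/5.
For the column player: with q = P(C1), equating a1's and a3's payoffs gives −9q + 3 = q − 5 ⇒ q = 4/5.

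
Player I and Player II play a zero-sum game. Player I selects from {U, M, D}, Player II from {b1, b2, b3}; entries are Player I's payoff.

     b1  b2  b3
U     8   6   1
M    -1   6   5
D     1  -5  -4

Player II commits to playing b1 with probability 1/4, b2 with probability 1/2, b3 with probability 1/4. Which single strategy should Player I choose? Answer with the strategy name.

Expected payoff of U: (1/4)·8 + (1/2)·6 + (1/4)·1 = 21/4.
Expected payoff of M: (1/4)·(-1) + (1/2)·6 + (1/4)·5 = 4.
Expected payoff of D: (1/4)·1 + (1/2)·(-5) + (1/4)·(-4) = -13/4.
The largest is 21/4, so Player I's best response is U.

U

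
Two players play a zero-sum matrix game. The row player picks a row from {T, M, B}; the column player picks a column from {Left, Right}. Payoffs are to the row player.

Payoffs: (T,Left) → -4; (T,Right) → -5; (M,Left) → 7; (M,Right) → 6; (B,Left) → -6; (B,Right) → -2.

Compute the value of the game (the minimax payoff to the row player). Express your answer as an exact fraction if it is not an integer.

6

Row minima: T → -5, M → 6, B → -6; maximin = 6.
Column maxima: Left → 7, Right → 6; minimax = 6.
Since maximin = minimax = 6, there is a saddle point and the value is 6.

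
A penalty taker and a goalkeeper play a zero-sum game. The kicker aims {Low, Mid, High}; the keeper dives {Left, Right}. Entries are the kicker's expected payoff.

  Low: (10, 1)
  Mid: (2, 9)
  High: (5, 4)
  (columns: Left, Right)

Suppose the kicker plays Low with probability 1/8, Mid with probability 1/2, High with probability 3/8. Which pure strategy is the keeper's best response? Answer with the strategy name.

If the keeper plays Left, the kicker's expected payoff is (1/8)·10 + (1/2)·2 + (3/8)·5 = 33/8.
If the keeper plays Right, the kicker's expected payoff is (1/8)·1 + (1/2)·9 + (3/8)·4 = 49/8.
The keeper minimizes the kicker's payoff; the smallest is 33/8, so the best response is Left.

Left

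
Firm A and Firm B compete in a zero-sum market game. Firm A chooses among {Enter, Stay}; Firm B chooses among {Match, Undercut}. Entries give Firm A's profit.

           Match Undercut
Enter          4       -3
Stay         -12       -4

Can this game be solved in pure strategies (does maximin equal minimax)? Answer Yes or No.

Row minima: Enter → -3, Stay → -12; maximin = -3.
Column maxima: Match → 4, Undercut → -3; minimax = -3.
maximin = minimax = -3, so a saddle point exists.

Yes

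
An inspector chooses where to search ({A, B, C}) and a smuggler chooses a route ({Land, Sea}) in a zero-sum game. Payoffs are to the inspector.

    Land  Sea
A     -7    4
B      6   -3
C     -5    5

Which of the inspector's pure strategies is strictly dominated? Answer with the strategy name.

C gives a strictly higher payoff than A against every column: -5 > -7, 5 > 4.
So A is strictly dominated and the inspector never plays it.

A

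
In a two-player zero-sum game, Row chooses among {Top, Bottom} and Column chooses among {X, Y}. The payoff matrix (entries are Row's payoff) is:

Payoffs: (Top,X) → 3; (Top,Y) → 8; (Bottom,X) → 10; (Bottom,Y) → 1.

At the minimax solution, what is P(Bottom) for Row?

Row minima: Top → 3, Bottom → 1; maximin = 3.
Column maxima: X → 10, Y → 8; minimax = 8.
3 ≠ 8, so there is no saddle point; optimal play is mixed.
Let Row play Top with probability p. Expected payoff against X: 3p + 10(1−p) = −7p + 10; against Y: 8p + 1(1−p) = 7p + 1.
Setting these equal: −7p + 10 = 7p + 1 ⇒ −14p = -9 ⇒ p = 9/14, and the value is (-7)·(9/14) + 10 = 11/2.
For Column: with q = P(X), equating Top's and Bottom's payoffs gives −5q + 8 = 9q + 1 ⇒ q = 1/2.

5/14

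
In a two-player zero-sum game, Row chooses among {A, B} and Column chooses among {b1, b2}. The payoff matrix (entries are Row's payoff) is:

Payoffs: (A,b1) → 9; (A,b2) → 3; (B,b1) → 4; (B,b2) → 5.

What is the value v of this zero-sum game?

Row minima: A → 3, B → 4; maximin = 4.
Column maxima: b1 → 9, b2 → 5; minimax = 5.
4 ≠ 5, so there is no saddle point; optimal play is mixed.
Let Row play A with probability p. Expected payoff against b1: 9p + 4(1−p) = 5p + 4; against b2: 3p + 5(1−p) = −2p + 5.
Setting these equal: 5p + 4 = −2p + 5 ⇒ 7p = 1 ⇒ p = 1/7, and the value is (5)·(1/7) + 4 = 33/7.
For Column: with q = P(b1), equating A's and B's payoffs gives 6q + 3 = −q + 5 ⇒ q = 2/7.

33/7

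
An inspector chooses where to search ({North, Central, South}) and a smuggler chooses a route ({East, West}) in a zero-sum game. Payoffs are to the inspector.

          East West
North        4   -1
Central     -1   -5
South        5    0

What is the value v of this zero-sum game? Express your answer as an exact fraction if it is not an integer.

0

Row minima: North → -1, Central → -5, South → 0; maximin = 0.
Column maxima: East → 5, West → 0; minimax = 0.
Since maximin = minimax = 0, there is a saddle point and the value is 0.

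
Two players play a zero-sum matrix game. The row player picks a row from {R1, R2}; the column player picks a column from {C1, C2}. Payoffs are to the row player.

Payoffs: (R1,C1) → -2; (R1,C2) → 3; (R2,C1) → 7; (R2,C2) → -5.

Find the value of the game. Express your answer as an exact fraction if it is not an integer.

11/17

Row minima: R1 → -2, R2 → -5; maximin = -2.
Column maxima: C1 → 7, C2 → 3; minimax = 3.
-2 ≠ 3, so there is no saddle point; optimal play is mixed.
Let the row player play R1 with probability p. Expected payoff against C1: (-2)p + 7(1−p) = −9p + 7; against C2: 3p + (-5)(1−p) = 8p − 5.
Setting these equal: −9p + 7 = 8p − 5 ⇒ −17p = -12 ⇒ p = 12/17, and the value is (-9)·(12/17) + 7 = 11/17.
For the column player: with q = P(C1), equating R1's and R2's payoffs gives −5q + 3 = 12q − 5 ⇒ q = 8/17.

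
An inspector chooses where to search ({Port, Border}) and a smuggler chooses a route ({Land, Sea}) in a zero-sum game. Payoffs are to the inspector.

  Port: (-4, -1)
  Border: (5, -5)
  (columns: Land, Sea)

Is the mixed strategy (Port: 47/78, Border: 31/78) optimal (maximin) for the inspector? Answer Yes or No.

Against Land this mix gives (47/78)·(-4) + (31/78)·5 = -11/26.
Against Sea this mix gives (47/78)·(-1) + (31/78)·(-5) = -101/39.
The smuggler will play Sea, holding the inspector to -101/39. Shifting weight toward the row that does better against Sea would raise this floor (the equalizing mix achieves -25/13 against both Sea and Land), so the proposed strategy is not optimal.

No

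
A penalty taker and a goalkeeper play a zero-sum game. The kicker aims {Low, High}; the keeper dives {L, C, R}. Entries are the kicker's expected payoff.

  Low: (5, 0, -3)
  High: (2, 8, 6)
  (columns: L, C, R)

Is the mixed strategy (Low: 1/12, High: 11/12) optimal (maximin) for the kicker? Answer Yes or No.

No

Against L this mix gives (1/12)·5 + (11/12)·2 = 9/4.
Against C this mix gives (1/12)·0 + (11/12)·8 = 22/3.
Against R this mix gives (1/12)·(-3) + (11/12)·6 = 21/4.
The keeper will play L, holding the kicker to 9/4. Shifting weight toward the row that does better against L would raise this floor (the equalizing mix achieves 3 against both L and R), so the proposed strategy is not optimal.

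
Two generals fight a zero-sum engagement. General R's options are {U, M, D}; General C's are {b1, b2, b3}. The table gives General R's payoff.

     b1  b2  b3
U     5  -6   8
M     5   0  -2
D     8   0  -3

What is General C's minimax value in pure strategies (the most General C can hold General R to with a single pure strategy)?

Column maxima: b1 → 8, b2 → 0, b3 → 8.
The smallest of these is 0.

0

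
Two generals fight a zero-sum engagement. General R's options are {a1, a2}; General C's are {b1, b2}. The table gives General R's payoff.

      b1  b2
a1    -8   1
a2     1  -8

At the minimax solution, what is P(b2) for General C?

Row minima: a1 → -8, a2 → -8; maximin = -8.
Column maxima: b1 → 1, b2 → 1; minimax = 1.
-8 ≠ 1, so there is no saddle point; optimal play is mixed.
Let General R play a1 with probability p. Expected payoff against b1: (-8)p + 1(1−p) = −9p + 1; against b2: 1p + (-8)(1−p) = 9p − 8.
Setting these equal: −9p + 1 = 9p − 8 ⇒ −18p = -9 ⇒ p = 1/2, and the value is (-9)·(1/2) + 1 = -7/2.
For General C: with q = P(b1), equating a1's and a2's payoffs gives −9q + 1 = 9q − 8 ⇒ q = 1/2.

1/2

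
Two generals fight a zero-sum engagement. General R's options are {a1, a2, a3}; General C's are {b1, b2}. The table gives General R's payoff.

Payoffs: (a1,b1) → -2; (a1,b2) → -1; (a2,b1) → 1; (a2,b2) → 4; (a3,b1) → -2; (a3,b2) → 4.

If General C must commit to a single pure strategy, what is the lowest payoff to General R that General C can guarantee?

Column maxima: b1 → 1, b2 → 4.
The smallest of these is 1.

1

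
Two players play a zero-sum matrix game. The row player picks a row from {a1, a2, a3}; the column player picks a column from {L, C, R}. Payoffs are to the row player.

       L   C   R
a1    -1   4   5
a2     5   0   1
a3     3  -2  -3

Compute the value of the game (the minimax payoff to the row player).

Row minima: a1 → -1, a2 → 0, a3 → -3; maximin = 0.
Column maxima: L → 5, C → 4, R → 5; minimax = 4.
0 ≠ 4, so there is no saddle point; optimal play is mixed.
a3 is strictly dominated by a2, so the row player never plays it.
With a3 eliminated, R is strictly dominated by C (it gives the row player strictly more in every remaining row), so the column player never plays it.
On the remaining 2×2 (a1, a2 vs L, C):
Let the row player play a1 with probability p. Expected payoff against L: (-1)p + 5(1−p) = −6p + 5; against C: 4p + 0(1−p) = 4p.
Setting these equal: −6p + 5 = 4p ⇒ −10p = -5 ⇒ p = 1/2, and the value is (-6)·(1/2) + 5 = 2.
For the column player: with q = P(L), equating a1's and a2's payoffs gives −5q + 4 = 5q ⇒ q = 2/5.

2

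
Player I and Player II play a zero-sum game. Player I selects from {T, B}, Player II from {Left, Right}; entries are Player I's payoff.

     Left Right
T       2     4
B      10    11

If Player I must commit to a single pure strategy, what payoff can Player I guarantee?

10

Row minima: T → 2, B → 10.
The best of these is 10.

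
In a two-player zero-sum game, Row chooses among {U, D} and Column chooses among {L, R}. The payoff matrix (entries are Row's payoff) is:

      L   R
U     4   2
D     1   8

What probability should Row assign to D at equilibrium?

Row minima: U → 2, D → 1; maximin = 2.
Column maxima: L → 4, R → 8; minimax = 4.
2 ≠ 4, so there is no saddle point; optimal play is mixed.
Let Row play U with probability p. Expected payoff against L: 4p + 1(1−p) = 3p + 1; against R: 2p + 8(1−p) = −6p + 8.
Setting these equal: 3p + 1 = −6p + 8 ⇒ 9p = 7 ⇒ p = 7/9, and the value is (3)·(7/9) + 1 = 10/3.
For Column: with q = P(L), equating U's and D's payoffs gives 2q + 2 = −7q + 8 ⇒ q = 2/3.

2/9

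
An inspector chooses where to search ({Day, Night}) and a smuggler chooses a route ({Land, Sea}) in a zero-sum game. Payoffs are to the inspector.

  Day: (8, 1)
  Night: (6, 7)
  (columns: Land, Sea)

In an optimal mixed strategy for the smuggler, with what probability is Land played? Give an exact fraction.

Row minima: Day → 1, Night → 6; maximin = 6.
Column maxima: Land → 8, Sea → 7; minimax = 7.
6 ≠ 7, so there is no saddle point; optimal play is mixed.
Let the inspector play Day with probability p. Expected payoff against Land: 8p + 6(1−p) = 2p + 6; against Sea: 1p + 7(1−p) = −6p + 7.
Setting these equal: 2p + 6 = −6p + 7 ⇒ 8p = 1 ⇒ p = 1/8, and the value is (2)·(1/8) + 6 = 25/4.
For the smuggler: with q = P(Land), equating Day's and Night's payoffs gives 7q + 1 = −q + 7 ⇒ q = 3/4.

3/4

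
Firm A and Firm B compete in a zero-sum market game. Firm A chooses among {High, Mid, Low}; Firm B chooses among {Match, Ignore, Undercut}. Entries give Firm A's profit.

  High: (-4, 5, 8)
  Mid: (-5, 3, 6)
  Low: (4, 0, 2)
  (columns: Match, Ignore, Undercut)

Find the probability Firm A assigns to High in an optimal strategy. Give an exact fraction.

Row minima: High → -4, Mid → -5, Low → 0; maximin = 0.
Column maxima: Match → 4, Ignore → 5, Undercut → 8; minimax = 4.
0 ≠ 4, so there is no saddle point; optimal play is mixed.
Mid is strictly dominated by High, so Firm A never plays it.
Undercut is strictly dominated by Ignore (it gives Firm A strictly more in every row), so Firm B never plays it.
On the remaining 2×2 (High, Low vs Match, Ignore):
Let Firm A play High with probability p. Expected payoff against Match: (-4)p + 4(1−p) = −8p + 4; against Ignore: 5p + 0(1−p) = 5p.
Setting these equal: −8p + 4 = 5p ⇒ −13p = -4 ⇒ p = 4/13, and the value is (-8)·(4/13) + 4 = 20/13.
For Firm B: with q = P(Match), equating High's and Low's payoffs gives −9q + 5 = 4q ⇒ q = 5/13.

4/13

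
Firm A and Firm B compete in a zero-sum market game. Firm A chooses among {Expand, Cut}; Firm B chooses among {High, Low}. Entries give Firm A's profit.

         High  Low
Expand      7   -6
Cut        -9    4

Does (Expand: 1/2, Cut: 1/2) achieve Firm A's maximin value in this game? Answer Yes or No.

Against High this mix gives (1/2)·7 + (1/2)·(-9) = -1.
Against Low this mix gives (1/2)·(-6) + (1/2)·4 = -1.
All of Firm B's active replies (High, Low) yield -1, and no column does worse for Firm A. The mix makes Firm B indifferent and guarantees -1, so it is optimal.

Yes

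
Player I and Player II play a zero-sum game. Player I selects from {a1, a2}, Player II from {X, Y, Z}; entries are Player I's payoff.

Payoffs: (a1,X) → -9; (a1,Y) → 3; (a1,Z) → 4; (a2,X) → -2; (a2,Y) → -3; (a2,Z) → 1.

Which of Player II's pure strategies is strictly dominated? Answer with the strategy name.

Z

X holds Player I's payoff strictly below Z in every row: -9 < 4, -2 < 1.
So Z is strictly dominated for Player II.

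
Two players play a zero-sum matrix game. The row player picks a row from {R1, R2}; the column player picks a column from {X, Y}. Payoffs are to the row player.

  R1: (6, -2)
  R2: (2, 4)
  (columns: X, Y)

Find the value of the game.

14/5

Row minima: R1 → -2, R2 → 2; maximin = 2.
Column maxima: X → 6, Y → 4; minimax = 4.
2 ≠ 4, so there is no saddle point; optimal play is mixed.
Let the row player play R1 with probability p. Expected payoff against X: 6p + 2(1−p) = 4p + 2; against Y: (-2)p + 4(1−p) = −6p + 4.
Setting these equal: 4p + 2 = −6p + 4 ⇒ 10p = 2 ⇒ p = 1/5, and the value is (4)·(1/5) + 2 = 14/5.
For the column player: with q = P(X), equating R1's and R2's payoffs gives 8q − 2 = −2q + 4 ⇒ q = 3/5.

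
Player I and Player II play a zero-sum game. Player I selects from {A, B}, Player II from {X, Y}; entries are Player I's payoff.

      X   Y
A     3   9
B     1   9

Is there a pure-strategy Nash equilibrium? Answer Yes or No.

Row minima: A → 3, B → 1; maximin = 3.
Column maxima: X → 3, Y → 9; minimax = 3.
maximin = minimax = 3, so a saddle point exists.

Yes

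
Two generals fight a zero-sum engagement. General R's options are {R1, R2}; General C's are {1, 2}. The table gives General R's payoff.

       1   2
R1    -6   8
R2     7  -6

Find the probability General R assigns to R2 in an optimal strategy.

14/27

Row minima: R1 → -6, R2 → -6; maximin = -6.
Column maxima: 1 → 7, 2 → 8; minimax = 7.
-6 ≠ 7, so there is no saddle point; optimal play is mixed.
Let General R play R1 with probability p. Expected payoff against 1: (-6)p + 7(1−p) = −13p + 7; against 2: 8p + (-6)(1−p) = 14p − 6.
Setting these equal: −13p + 7 = 14p − 6 ⇒ −27p = -13 ⇒ p = 13/27, and the value is (-13)·(13/27) + 7 = 20/27.
For General C: with q = P(1), equating R1's and R2's payoffs gives −14q + 8 = 13q − 6 ⇒ q = 14/27.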